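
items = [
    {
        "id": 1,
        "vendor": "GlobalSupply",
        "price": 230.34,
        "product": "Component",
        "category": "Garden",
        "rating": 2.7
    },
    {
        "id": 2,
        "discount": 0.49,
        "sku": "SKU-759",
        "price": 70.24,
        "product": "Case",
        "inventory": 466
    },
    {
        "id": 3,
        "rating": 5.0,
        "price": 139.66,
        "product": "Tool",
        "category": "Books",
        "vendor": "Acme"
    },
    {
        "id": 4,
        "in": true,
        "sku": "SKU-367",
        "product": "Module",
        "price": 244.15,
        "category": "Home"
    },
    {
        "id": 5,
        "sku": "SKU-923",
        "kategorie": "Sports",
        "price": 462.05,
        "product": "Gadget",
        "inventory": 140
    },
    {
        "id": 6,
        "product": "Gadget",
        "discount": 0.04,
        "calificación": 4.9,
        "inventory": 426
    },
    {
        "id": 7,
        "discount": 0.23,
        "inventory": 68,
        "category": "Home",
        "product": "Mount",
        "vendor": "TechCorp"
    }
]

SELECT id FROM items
[1, 2, 3, 4, 5, 6, 7]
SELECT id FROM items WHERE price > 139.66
[1, 4, 5]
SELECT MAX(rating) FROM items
5.0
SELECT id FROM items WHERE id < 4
[1, 2, 3]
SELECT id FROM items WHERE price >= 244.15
[4, 5]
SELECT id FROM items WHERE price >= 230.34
[1, 4, 5]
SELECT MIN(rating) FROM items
2.7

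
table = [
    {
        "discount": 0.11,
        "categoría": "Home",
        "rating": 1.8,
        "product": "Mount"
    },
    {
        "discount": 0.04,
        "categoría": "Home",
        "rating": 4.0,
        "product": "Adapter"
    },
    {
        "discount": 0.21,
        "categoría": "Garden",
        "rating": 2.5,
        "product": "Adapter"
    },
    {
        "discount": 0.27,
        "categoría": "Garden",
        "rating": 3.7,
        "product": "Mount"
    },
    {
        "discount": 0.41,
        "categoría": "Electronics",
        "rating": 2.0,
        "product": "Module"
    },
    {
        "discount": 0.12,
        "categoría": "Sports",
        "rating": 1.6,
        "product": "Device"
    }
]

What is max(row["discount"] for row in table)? 0.41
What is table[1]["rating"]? 4.0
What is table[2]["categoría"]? "Garden"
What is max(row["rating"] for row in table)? 4.0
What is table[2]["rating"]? 2.5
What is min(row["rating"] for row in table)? 1.6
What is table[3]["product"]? "Mount"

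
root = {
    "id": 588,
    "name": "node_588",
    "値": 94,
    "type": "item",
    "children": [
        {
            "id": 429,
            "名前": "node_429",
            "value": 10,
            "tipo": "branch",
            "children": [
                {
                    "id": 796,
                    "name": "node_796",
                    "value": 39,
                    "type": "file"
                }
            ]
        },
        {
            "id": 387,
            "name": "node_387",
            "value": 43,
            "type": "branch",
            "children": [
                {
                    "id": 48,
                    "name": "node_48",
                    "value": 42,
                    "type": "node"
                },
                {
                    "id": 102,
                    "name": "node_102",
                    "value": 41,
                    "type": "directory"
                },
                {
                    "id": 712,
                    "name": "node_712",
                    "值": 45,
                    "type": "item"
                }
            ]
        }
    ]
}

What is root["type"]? "item"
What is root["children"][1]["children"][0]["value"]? 42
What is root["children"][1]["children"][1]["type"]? "directory"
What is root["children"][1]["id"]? 387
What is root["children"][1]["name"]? "node_387"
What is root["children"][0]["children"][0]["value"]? 39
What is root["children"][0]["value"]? 10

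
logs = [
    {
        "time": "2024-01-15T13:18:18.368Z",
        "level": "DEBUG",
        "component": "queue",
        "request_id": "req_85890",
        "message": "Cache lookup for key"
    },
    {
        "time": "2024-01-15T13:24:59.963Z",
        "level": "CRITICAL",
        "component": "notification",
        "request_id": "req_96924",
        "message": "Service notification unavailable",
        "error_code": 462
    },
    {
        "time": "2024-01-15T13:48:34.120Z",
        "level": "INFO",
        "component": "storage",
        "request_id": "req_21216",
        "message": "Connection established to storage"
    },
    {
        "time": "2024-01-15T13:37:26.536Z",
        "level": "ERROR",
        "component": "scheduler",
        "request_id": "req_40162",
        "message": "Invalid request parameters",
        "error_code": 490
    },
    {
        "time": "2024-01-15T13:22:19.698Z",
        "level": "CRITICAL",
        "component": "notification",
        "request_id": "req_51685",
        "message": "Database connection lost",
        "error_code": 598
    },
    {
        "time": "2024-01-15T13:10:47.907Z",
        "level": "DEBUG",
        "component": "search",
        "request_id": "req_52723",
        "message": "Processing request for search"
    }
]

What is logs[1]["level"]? "CRITICAL"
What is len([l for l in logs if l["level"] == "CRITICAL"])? 2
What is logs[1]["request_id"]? "req_96924"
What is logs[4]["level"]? "CRITICAL"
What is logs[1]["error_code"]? 462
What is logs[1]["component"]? "notification"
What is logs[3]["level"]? "ERROR"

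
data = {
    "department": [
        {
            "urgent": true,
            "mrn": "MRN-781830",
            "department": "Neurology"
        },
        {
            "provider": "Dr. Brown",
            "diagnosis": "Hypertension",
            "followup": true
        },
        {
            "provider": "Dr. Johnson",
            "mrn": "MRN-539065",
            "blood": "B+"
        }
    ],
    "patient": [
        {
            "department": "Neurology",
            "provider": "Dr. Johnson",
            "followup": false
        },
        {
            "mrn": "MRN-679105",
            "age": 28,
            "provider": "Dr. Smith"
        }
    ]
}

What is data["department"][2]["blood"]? "B+"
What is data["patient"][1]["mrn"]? "MRN-679105"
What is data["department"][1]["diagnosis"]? "Hypertension"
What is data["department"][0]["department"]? "Neurology"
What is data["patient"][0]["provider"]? "Dr. Johnson"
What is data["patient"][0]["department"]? "Neurology"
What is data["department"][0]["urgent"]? True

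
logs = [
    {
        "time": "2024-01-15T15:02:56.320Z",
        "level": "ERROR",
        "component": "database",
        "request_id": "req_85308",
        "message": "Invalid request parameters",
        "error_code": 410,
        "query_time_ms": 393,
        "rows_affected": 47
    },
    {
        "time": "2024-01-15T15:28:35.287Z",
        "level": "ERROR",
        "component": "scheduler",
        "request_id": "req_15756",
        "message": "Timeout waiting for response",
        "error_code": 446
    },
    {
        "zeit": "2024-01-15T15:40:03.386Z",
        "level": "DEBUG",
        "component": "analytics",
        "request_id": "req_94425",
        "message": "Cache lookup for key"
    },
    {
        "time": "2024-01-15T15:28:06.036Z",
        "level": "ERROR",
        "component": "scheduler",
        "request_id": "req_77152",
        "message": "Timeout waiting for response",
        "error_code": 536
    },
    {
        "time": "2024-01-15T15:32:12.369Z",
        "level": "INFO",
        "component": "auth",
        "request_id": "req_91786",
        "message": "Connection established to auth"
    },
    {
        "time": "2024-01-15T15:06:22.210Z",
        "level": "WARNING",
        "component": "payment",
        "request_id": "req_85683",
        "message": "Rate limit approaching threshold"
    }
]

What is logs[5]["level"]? "WARNING"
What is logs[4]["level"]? "INFO"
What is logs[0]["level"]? "ERROR"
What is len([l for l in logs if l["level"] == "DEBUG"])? 1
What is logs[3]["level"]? "ERROR"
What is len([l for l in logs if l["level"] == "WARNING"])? 1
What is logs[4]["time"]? "2024-01-15T15:32:12.369Z"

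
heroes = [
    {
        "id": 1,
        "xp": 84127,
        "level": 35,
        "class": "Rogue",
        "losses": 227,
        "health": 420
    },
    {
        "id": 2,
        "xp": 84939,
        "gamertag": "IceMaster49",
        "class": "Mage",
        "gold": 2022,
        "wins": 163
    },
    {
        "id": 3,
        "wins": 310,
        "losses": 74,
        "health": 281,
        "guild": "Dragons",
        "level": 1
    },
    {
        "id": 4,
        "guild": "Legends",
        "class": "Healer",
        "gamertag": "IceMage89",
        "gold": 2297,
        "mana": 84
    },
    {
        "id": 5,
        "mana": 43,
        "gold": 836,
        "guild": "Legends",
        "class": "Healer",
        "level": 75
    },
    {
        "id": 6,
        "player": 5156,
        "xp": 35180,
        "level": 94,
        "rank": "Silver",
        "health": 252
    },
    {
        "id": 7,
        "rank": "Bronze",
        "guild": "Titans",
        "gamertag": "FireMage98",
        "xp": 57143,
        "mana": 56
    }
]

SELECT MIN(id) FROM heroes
1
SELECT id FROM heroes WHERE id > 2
[3, 4, 5, 6, 7]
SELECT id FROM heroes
[1, 2, 3, 4, 5, 6, 7]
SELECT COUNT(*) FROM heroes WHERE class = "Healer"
2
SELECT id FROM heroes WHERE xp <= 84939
[1, 2, 6, 7]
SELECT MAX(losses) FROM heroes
227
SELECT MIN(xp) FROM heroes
35180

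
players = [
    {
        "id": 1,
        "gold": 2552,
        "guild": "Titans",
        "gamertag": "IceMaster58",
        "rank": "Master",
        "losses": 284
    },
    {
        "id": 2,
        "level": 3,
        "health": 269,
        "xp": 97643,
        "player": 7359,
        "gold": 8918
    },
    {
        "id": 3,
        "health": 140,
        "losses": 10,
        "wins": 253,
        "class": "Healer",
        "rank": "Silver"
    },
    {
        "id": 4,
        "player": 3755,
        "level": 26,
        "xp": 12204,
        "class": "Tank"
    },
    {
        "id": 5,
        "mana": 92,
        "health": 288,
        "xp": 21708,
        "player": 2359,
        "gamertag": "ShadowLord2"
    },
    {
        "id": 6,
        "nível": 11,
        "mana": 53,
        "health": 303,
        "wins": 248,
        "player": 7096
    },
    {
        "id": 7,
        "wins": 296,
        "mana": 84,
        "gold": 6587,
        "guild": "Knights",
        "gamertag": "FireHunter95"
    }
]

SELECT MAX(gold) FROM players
8918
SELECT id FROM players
[1, 2, 3, 4, 5, 6, 7]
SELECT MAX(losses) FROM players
284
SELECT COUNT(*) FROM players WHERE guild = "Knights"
1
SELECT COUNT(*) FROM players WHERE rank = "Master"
1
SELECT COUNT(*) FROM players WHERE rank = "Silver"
1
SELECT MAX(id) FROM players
7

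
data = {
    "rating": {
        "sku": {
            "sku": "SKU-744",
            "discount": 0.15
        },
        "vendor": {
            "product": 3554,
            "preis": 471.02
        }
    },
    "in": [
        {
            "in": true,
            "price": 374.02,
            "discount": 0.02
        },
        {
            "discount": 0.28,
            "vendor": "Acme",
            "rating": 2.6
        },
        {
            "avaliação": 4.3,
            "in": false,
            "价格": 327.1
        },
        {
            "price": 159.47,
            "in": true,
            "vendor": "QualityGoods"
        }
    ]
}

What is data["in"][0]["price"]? 374.02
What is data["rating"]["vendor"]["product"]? 3554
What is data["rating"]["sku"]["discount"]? 0.15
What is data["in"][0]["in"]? True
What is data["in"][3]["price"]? 159.47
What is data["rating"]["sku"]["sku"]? "SKU-744"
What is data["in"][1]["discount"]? 0.28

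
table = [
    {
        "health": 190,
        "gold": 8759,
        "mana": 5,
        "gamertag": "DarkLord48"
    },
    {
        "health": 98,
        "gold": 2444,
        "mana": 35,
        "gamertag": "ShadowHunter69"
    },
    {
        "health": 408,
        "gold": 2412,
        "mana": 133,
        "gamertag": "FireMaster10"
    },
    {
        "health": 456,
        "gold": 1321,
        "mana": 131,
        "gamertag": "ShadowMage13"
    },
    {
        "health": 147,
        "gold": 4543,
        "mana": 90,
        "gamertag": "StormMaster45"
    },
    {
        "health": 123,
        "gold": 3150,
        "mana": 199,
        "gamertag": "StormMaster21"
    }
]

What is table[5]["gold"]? 3150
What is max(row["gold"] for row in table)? 8759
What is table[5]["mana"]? 199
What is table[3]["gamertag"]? "ShadowMage13"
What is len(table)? 6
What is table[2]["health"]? 408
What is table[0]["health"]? 190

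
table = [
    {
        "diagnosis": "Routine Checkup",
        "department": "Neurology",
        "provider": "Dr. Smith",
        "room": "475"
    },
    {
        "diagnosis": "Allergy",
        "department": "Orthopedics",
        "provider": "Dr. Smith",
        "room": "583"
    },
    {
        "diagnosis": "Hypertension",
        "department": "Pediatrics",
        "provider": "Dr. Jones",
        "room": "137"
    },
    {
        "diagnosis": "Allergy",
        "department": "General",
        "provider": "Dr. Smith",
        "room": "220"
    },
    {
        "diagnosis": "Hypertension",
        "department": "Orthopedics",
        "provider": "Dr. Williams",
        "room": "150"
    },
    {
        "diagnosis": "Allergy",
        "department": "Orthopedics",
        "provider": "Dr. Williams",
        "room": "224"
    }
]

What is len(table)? 6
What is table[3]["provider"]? "Dr. Smith"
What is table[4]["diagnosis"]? "Hypertension"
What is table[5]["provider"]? "Dr. Williams"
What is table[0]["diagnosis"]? "Routine Checkup"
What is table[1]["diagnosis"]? "Allergy"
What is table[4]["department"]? "Orthopedics"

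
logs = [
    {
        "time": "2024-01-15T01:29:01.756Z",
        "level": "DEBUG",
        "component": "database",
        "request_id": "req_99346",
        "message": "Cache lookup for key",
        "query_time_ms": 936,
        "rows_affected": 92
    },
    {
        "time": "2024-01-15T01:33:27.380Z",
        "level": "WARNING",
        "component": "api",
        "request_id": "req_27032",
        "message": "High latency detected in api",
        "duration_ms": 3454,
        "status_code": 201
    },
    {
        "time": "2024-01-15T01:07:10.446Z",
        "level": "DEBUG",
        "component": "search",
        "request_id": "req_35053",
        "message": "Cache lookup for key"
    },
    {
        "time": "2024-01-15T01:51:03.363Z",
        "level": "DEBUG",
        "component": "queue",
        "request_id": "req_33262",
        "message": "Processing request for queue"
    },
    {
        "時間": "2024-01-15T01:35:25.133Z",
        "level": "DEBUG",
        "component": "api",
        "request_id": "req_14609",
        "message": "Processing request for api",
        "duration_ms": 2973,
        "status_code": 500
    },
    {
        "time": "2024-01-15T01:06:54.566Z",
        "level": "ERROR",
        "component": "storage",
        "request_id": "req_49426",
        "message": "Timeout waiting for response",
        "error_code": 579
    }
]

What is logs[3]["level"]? "DEBUG"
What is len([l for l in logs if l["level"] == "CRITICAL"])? 0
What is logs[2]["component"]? "search"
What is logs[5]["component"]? "storage"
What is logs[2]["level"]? "DEBUG"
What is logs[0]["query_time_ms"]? 936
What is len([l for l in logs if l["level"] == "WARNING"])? 1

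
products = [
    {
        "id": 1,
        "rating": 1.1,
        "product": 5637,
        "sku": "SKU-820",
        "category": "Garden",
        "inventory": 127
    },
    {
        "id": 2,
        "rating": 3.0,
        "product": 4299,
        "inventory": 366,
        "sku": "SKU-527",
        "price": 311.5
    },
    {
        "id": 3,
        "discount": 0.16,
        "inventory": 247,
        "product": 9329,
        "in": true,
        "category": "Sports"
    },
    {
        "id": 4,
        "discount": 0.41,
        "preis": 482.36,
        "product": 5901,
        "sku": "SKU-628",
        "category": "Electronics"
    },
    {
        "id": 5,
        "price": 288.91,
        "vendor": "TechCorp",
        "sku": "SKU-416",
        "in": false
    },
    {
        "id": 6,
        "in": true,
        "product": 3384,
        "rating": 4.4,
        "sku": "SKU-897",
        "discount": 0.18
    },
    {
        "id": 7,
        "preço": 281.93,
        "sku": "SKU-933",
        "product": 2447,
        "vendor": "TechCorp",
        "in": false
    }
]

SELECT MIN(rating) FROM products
1.1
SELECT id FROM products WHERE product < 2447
[]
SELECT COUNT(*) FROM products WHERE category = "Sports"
1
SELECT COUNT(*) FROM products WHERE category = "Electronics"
1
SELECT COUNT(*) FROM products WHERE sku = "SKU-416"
1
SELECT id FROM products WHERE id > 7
[]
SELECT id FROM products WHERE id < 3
[1, 2]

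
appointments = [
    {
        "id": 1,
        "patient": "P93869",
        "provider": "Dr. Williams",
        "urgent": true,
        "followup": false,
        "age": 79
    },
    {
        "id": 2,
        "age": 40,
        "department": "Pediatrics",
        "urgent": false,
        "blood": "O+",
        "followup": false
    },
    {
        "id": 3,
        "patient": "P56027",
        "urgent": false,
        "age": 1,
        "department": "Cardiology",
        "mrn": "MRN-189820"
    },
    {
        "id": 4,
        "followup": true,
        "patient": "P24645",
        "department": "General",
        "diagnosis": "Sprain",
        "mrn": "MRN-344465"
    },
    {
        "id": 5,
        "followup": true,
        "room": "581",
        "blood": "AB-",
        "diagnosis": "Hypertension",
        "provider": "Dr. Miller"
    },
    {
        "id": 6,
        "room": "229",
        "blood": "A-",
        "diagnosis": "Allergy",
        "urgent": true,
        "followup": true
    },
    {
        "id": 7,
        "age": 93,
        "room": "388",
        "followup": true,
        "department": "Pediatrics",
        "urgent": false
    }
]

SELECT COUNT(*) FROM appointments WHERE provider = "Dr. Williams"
1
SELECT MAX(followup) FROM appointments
True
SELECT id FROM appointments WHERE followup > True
[]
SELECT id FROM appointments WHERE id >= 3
[3, 4, 5, 6, 7]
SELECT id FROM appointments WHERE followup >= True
[4, 5, 6, 7]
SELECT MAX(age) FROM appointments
93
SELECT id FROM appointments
[1, 2, 3, 4, 5, 6, 7]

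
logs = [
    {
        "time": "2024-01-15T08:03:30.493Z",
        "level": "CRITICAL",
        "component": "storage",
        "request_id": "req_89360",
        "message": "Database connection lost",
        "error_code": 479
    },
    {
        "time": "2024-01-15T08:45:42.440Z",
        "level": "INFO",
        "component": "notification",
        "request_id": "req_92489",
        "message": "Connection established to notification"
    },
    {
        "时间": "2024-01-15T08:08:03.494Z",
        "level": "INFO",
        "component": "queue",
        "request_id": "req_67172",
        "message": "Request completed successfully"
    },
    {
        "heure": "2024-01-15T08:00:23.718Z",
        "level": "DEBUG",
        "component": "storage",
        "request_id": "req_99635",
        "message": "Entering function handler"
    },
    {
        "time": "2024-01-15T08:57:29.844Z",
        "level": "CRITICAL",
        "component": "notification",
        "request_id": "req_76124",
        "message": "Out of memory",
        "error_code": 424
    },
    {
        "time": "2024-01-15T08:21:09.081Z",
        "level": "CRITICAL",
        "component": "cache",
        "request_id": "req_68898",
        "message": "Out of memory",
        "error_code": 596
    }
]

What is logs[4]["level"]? "CRITICAL"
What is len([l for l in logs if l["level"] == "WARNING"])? 0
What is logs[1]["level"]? "INFO"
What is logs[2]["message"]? "Request completed successfully"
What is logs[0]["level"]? "CRITICAL"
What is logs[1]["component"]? "notification"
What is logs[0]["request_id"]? "req_89360"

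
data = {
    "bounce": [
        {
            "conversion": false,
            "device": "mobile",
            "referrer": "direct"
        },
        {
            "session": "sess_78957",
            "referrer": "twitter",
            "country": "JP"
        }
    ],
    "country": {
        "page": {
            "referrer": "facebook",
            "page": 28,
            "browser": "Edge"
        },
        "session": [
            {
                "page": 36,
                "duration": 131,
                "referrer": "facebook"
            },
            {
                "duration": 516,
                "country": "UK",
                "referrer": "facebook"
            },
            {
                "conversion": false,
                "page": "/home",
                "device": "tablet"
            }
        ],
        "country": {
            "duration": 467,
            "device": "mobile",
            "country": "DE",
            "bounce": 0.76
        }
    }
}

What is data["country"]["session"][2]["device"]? "tablet"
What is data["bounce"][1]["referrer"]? "twitter"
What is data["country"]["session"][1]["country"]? "UK"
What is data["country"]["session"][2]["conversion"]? False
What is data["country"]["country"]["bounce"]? 0.76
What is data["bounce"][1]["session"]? "sess_78957"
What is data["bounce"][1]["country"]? "JP"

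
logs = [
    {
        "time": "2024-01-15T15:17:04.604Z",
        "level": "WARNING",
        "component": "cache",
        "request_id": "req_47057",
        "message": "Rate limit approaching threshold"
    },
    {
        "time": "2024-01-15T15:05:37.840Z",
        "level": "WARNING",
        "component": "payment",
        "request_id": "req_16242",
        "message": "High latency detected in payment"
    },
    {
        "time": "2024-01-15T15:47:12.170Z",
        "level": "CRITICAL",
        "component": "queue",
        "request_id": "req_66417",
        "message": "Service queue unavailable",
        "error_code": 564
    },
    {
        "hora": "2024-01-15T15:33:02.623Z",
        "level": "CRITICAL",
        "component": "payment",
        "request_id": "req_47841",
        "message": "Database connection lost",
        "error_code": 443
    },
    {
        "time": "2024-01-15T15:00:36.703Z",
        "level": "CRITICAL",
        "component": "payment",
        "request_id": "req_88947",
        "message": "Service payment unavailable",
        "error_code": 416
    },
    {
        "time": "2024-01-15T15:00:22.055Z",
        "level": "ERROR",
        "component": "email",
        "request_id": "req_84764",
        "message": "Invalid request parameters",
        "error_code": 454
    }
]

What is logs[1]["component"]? "payment"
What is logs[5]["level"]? "ERROR"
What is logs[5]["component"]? "email"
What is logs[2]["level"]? "CRITICAL"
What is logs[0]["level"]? "WARNING"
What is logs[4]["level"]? "CRITICAL"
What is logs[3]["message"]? "Database connection lost"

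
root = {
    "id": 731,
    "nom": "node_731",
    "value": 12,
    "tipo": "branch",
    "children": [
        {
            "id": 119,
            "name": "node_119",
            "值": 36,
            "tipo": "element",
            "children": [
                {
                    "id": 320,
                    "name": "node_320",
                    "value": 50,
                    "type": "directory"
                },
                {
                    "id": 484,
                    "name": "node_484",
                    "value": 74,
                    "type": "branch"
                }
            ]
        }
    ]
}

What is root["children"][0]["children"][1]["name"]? "node_484"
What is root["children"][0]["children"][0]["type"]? "directory"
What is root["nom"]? "node_731"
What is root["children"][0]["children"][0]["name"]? "node_320"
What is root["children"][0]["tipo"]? "element"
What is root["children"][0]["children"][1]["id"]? 484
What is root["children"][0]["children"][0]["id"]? 320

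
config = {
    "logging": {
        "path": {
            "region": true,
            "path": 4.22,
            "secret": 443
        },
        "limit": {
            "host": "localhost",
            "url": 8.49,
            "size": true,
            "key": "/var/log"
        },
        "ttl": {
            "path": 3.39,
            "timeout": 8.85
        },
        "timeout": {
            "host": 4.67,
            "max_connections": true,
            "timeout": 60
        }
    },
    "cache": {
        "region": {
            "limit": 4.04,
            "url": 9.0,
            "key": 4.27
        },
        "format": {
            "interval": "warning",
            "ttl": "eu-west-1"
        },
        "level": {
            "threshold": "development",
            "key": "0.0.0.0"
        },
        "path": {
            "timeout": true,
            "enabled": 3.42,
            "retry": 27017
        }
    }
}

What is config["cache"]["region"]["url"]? 9.0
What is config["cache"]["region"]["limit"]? 4.04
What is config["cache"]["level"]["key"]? "0.0.0.0"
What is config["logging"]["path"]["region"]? True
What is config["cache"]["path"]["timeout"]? True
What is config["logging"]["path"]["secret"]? 443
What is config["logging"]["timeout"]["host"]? 4.67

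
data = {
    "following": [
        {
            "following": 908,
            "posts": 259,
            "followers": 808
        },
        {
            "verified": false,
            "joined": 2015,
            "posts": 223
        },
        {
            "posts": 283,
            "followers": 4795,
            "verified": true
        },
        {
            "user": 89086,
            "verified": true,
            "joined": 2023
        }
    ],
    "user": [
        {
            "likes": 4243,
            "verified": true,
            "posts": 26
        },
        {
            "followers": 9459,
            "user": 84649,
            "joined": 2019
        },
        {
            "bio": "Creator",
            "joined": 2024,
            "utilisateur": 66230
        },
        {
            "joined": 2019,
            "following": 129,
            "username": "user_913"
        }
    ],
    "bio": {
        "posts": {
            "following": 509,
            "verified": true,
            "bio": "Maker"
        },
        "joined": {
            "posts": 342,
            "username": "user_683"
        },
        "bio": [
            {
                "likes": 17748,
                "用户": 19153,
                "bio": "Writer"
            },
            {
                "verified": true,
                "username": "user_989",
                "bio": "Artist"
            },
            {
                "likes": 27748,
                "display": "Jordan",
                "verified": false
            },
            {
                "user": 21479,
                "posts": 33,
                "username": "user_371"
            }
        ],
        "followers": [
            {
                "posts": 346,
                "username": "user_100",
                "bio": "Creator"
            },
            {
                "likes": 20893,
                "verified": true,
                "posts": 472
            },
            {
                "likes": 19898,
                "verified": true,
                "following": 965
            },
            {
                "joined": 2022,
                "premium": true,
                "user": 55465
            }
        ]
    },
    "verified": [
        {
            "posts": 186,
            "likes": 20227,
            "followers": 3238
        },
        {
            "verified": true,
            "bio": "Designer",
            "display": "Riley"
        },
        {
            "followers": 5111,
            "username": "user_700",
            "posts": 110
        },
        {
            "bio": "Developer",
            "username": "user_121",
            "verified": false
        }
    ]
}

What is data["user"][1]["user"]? 84649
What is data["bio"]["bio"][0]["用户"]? 19153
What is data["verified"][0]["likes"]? 20227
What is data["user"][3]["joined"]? 2019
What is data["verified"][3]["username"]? "user_121"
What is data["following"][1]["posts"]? 223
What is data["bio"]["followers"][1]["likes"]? 20893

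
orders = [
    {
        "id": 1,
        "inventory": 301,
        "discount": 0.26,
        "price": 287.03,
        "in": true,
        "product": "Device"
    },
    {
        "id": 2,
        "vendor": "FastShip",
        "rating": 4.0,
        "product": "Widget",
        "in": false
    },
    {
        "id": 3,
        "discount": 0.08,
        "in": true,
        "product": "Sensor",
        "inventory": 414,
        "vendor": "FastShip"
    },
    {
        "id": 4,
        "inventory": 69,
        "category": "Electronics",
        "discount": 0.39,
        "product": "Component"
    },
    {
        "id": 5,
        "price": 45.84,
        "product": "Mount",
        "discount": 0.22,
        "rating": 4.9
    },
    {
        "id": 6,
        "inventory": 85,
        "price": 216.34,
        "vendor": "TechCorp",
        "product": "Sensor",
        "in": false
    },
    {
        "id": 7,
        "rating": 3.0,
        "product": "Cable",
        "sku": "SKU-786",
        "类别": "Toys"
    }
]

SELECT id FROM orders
[1, 2, 3, 4, 5, 6, 7]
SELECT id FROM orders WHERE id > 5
[6, 7]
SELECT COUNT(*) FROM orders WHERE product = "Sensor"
2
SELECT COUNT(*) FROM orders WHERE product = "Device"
1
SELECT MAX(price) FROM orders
287.03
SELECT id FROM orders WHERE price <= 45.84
[5]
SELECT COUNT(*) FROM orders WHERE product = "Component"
1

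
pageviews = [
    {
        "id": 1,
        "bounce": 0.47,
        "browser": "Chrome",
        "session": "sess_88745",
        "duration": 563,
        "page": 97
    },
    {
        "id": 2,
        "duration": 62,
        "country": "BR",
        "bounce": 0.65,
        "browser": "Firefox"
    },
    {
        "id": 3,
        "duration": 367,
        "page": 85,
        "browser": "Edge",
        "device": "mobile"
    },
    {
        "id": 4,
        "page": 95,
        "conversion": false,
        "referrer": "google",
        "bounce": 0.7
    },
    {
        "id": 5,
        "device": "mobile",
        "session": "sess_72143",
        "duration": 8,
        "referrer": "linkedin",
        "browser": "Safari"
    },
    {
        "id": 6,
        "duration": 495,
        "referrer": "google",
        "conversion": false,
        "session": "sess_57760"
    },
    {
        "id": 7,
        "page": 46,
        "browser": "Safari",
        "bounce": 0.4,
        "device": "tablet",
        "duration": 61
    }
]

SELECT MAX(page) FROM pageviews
97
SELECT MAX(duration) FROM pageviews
563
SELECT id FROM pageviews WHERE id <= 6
[1, 2, 3, 4, 5, 6]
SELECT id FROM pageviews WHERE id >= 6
[6, 7]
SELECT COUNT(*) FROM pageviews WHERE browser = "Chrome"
1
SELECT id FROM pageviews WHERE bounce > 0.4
[1, 2, 4]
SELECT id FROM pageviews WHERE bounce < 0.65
[1, 7]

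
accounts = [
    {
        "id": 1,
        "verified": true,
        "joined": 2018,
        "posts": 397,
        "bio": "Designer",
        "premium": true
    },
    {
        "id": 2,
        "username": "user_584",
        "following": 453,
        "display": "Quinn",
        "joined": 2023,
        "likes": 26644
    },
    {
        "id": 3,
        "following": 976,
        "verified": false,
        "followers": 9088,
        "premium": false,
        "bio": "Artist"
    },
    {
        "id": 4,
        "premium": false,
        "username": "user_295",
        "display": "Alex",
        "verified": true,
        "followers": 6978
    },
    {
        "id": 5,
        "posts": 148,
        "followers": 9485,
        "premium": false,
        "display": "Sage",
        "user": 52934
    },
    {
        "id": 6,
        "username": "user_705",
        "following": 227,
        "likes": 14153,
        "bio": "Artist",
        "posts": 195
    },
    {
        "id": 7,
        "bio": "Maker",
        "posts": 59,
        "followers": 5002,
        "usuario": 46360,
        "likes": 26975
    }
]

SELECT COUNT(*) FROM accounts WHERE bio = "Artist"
2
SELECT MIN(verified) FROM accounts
False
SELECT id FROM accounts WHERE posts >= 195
[1, 6]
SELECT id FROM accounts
[1, 2, 3, 4, 5, 6, 7]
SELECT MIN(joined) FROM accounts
2018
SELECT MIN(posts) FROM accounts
59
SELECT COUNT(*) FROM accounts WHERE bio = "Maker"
1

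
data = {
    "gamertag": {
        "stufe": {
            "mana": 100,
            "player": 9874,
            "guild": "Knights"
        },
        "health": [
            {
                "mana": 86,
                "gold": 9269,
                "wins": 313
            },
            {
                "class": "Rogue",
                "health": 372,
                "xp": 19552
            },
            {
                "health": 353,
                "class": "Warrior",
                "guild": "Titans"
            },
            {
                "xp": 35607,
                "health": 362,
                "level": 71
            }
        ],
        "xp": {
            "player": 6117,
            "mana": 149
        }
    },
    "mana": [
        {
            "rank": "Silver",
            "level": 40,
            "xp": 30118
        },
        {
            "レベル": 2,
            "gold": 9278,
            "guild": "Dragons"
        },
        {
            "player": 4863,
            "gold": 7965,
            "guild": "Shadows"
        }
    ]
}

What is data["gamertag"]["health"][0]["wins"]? 313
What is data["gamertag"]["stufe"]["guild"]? "Knights"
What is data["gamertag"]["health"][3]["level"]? 71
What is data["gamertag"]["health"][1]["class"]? "Rogue"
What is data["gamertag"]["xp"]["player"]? 6117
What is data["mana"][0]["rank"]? "Silver"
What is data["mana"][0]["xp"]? 30118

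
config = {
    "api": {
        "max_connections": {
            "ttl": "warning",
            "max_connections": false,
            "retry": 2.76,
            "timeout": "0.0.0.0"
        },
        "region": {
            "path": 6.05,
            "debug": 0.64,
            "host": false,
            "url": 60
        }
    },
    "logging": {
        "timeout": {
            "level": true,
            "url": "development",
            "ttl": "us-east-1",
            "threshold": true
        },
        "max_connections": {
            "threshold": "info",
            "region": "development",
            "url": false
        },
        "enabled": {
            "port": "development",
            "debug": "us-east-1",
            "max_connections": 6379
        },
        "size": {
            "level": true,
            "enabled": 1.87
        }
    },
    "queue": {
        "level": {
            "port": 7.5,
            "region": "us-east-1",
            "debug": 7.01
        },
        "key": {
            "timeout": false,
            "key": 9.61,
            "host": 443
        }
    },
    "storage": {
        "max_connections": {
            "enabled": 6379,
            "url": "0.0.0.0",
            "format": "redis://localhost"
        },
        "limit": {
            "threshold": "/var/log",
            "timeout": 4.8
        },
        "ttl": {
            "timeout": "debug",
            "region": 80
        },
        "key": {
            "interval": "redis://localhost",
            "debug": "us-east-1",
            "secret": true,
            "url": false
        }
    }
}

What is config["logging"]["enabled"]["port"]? "development"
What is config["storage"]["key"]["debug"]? "us-east-1"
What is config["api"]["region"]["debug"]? 0.64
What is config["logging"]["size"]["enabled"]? 1.87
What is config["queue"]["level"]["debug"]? 7.01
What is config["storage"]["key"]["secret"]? True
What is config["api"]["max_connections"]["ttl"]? "warning"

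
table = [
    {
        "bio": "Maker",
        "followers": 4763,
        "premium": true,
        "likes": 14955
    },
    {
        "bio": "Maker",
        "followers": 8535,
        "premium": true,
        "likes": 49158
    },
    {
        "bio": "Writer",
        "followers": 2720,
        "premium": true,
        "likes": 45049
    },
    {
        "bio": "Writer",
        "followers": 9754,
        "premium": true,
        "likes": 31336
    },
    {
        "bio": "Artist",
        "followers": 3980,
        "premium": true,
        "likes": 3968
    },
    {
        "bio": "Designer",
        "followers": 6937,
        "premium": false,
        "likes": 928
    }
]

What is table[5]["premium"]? False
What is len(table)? 6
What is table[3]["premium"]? True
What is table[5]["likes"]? 928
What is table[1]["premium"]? True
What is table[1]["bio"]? "Maker"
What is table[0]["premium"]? True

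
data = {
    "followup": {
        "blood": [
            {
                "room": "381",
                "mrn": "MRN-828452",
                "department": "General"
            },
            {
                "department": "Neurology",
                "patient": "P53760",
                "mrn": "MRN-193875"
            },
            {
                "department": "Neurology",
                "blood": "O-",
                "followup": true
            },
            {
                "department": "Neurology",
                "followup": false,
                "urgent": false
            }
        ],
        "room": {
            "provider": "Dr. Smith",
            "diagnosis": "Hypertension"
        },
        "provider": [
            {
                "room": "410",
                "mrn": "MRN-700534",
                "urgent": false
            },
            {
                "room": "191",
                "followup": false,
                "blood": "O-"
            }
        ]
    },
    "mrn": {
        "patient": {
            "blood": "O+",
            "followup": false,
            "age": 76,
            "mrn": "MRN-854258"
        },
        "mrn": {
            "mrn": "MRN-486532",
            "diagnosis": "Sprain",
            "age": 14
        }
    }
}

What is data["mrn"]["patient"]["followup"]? False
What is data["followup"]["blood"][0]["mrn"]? "MRN-828452"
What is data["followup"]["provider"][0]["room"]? "410"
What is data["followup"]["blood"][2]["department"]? "Neurology"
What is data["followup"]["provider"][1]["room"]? "191"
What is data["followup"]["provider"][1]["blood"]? "O-"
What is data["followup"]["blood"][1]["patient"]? "P53760"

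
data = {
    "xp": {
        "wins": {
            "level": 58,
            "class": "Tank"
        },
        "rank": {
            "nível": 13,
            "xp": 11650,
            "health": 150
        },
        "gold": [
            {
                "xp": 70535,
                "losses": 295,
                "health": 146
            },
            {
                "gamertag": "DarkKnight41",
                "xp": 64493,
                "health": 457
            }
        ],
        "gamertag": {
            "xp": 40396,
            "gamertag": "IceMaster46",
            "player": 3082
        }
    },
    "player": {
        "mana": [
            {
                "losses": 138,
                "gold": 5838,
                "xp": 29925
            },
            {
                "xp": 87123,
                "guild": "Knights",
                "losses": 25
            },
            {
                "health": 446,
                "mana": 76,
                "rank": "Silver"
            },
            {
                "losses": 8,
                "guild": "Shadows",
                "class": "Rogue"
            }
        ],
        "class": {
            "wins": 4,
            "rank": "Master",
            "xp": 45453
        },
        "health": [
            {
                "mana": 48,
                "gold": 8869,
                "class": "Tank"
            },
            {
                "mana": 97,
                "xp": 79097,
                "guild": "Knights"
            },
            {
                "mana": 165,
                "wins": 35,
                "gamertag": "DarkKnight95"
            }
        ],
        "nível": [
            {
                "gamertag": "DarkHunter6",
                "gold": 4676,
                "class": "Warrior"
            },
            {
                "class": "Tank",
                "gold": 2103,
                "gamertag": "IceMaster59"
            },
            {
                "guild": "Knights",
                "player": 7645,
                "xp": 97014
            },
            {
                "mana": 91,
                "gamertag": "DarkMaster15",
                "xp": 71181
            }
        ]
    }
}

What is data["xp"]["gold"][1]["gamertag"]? "DarkKnight41"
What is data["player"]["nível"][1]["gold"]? 2103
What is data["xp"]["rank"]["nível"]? 13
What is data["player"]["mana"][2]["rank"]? "Silver"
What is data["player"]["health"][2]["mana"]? 165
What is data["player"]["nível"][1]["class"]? "Tank"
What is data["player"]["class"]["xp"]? 45453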